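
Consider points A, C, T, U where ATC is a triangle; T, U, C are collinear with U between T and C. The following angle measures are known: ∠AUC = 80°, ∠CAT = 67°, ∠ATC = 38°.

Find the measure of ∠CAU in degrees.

∠CAU = 25°

1. ∠ACT = 75°  [△ATC]
2. ∠ACU = 75°  [U on ray CT]
3. ∠CAU = 25°  [△AUC]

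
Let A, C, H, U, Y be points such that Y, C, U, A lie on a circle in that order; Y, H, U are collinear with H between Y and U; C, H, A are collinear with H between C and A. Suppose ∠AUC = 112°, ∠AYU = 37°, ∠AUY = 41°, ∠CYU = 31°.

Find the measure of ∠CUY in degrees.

1. ∠AYC = 68°  [cyclic YCUA, opposite ∠Y+∠U]
2. ∠ACY = 41°  [same arc YA]
3. ∠CAY = 71°  [△YCA]
4. ∠CUY = 71°  [same arc YC]

∠CUY = 71°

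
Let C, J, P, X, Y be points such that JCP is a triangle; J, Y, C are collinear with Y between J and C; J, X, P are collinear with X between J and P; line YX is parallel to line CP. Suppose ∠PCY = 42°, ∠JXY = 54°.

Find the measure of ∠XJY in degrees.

∠XJY = 84°

1. ∠JCP = 42°  [Y on ray CJ]
2. ∠CPJ = 54°  [YX∥CP, corresponding at X]
3. ∠CJP = 84°  [△JCP]
4. ∠XJY = 84°  [Y on JC, X on JP]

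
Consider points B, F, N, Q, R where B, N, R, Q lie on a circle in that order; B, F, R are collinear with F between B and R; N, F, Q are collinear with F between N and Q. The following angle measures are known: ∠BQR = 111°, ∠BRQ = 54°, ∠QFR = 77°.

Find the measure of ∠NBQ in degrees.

1. ∠QBR = 15°  [△BRQ]
2. ∠BNQ = 54°  [same arc BQ]
3. ∠BFQ = 103°  [linear pair at F on BR]
4. ∠BQN = 62°  [△BFQ]
5. ∠NBQ = 64°  [△BNQ]

∠NBQ = 64°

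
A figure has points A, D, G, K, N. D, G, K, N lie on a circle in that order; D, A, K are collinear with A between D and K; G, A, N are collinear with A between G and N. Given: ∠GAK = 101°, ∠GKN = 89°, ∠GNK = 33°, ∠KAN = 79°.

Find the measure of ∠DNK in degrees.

1. ∠KGN = 58°  [△GKN]
2. ∠DKN = 68°  [△KAN]
3. ∠KDN = 58°  [same arc KN]
4. ∠DNK = 54°  [△DKN]

∠DNK = 54°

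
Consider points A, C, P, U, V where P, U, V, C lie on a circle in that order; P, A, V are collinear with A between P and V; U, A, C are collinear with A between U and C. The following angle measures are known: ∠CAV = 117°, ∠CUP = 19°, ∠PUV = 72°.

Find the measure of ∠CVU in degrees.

1. ∠PAU = 117°  [vertical angles at A]
2. ∠CVP = 19°  [same arc PC]
3. ∠UPV = 44°  [△PAU]
4. ∠PVU = 64°  [△PUV]
5. ∠UAV = 63°  [linear pair at A on PV]
6. ∠UCV = 44°  [△VAC]
7. ∠CUV = 53°  [△UAV]
8. ∠CVU = 83°  [△UVC]

∠CVU = 83°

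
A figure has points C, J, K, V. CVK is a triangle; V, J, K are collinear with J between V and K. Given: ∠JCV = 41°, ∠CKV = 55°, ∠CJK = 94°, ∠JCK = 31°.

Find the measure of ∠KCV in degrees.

∠KCV = 72°

1. ∠CJV = 86°  [linear pair at J on VK]
2. ∠CVJ = 53°  [△CVJ]
3. ∠CVK = 53°  [J on ray VK]
4. ∠KCV = 72°  [△CVK]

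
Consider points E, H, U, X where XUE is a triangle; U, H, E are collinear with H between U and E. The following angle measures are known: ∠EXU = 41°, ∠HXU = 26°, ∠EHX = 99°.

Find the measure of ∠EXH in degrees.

∠EXH = 15°

1. ∠UHX = 81°  [linear pair at H on UE]
2. ∠HUX = 73°  [△XUH]
3. ∠EUX = 73°  [H on ray UE]
4. ∠UEX = 66°  [△XUE]
5. ∠HEX = 66°  [H on ray EU]
6. ∠EXH = 15°  [△XHE]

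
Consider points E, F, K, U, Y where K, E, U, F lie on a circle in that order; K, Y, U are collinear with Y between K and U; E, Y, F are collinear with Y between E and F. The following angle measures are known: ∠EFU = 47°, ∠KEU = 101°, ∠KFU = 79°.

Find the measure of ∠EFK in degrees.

1. ∠EKU = 47°  [same arc EU]
2. ∠EUK = 32°  [△KEU]
3. ∠EFK = 32°  [same arc KE]

∠EFK = 32°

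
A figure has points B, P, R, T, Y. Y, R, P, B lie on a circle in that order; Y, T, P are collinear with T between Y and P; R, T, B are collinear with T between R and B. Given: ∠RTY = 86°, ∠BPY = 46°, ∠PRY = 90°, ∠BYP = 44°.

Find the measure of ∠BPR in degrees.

∠BPR = 88°

1. ∠BTP = 86°  [vertical angles at T]
2. ∠PBR = 48°  [△PTB]
3. ∠BRP = 44°  [same arc PB]
4. ∠BPR = 88°  [△RPB]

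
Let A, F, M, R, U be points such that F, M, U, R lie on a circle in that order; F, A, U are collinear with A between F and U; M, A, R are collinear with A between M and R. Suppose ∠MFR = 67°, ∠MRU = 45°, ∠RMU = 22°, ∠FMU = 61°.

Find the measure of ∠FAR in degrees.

1. ∠MFU = 45°  [same arc MU]
2. ∠RFU = 22°  [same arc UR]
3. ∠FUM = 74°  [△FMU]
4. ∠FRM = 74°  [same arc FM]
5. ∠FAR = 84°  [△FAR]

∠FAR = 84°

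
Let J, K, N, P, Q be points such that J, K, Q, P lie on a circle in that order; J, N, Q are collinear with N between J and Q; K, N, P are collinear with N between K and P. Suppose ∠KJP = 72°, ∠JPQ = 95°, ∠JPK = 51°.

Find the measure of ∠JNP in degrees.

1. ∠JKP = 57°  [△JKP]
2. ∠JQP = 57°  [same arc JP]
3. ∠PJQ = 28°  [△JQP]
4. ∠JNP = 101°  [△JNP]

∠JNP = 101°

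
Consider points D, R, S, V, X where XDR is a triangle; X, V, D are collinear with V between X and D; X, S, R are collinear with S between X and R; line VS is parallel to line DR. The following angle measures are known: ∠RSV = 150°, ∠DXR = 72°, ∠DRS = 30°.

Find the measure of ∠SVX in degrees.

1. ∠VSX = 30°  [linear pair at S on XR]
2. ∠SXV = 72°  [V on XD, S on XR]
3. ∠SVX = 78°  [△XVS]

∠SVX = 78°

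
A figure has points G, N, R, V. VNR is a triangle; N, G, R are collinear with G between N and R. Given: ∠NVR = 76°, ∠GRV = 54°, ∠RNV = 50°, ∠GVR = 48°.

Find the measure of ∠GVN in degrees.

∠GVN = 28°

1. ∠RGV = 78°  [△VGR]
2. ∠GNV = 50°  [G on ray NR]
3. ∠NGV = 102°  [linear pair at G on NR]
4. ∠GVN = 28°  [△VNG]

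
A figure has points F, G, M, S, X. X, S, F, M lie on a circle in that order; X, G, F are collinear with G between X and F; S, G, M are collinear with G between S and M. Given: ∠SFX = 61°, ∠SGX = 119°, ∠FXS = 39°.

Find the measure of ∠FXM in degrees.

1. ∠FSX = 80°  [△XSF]
2. ∠FGM = 119°  [vertical angles at G]
3. ∠FMS = 39°  [same arc SF]
4. ∠FMX = 100°  [cyclic XSFM, opposite ∠S+∠M]
5. ∠MFX = 22°  [△FGM]
6. ∠FXM = 58°  [△XFM]

∠FXM = 58°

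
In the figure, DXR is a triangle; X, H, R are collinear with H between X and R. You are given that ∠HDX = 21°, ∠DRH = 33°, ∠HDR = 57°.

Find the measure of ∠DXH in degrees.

∠DXH = 69°

1. ∠DHR = 90°  [△DHR]
2. ∠DHX = 90°  [linear pair at H on XR]
3. ∠DXH = 69°  [△DXH]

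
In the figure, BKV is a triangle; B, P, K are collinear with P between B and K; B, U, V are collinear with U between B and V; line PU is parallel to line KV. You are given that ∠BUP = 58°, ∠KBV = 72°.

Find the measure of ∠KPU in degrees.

1. ∠BVK = 58°  [PU∥KV, corresponding at U]
2. ∠BKV = 50°  [△BKV]
3. ∠BPU = 50°  [PU∥KV, corresponding at P]
4. ∠KPU = 130°  [linear pair at P on BK]

∠KPU = 130°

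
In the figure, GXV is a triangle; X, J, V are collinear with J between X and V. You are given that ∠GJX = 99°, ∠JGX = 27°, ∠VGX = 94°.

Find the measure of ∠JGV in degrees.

1. ∠GXJ = 54°  [△GXJ]
2. ∠GJV = 81°  [linear pair at J on XV]
3. ∠GXV = 54°  [J on ray XV]
4. ∠GVX = 32°  [△GXV]
5. ∠GVJ = 32°  [J on ray VX]
6. ∠JGV = 67°  [△GJV]

∠JGV = 67°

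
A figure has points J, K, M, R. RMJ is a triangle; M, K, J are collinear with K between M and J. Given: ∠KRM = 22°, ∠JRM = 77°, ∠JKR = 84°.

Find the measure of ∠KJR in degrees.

1. ∠MKR = 96°  [linear pair at K on MJ]
2. ∠KMR = 62°  [△RMK]
3. ∠JMR = 62°  [K on ray MJ]
4. ∠MJR = 41°  [△RMJ]
5. ∠KJR = 41°  [K on ray JM]

∠KJR = 41°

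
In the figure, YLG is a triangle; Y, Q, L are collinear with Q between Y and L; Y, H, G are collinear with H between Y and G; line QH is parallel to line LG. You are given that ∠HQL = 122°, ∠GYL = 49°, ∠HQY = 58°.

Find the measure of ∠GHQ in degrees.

∠GHQ = 107°

1. ∠HYQ = 49°  [Q on YL, H on YG]
2. ∠QHY = 73°  [△YQH]
3. ∠GHQ = 107°  [linear pair at H on YG]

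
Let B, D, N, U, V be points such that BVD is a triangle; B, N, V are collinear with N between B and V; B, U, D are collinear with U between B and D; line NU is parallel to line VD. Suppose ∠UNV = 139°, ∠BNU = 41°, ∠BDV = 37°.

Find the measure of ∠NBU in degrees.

∠NBU = 102°

1. ∠BVD = 41°  [NU∥VD, corresponding at N]
2. ∠DBV = 102°  [△BVD]
3. ∠NBU = 102°  [N on BV, U on BD]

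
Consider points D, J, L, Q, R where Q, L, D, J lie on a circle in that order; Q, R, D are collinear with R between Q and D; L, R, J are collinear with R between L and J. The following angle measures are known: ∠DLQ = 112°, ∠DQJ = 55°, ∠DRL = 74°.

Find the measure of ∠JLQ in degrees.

∠JLQ = 57°

1. ∠DJQ = 68°  [cyclic QLDJ, opposite ∠L+∠J]
2. ∠JDQ = 57°  [△QDJ]
3. ∠JLQ = 57°  [same arc QJ]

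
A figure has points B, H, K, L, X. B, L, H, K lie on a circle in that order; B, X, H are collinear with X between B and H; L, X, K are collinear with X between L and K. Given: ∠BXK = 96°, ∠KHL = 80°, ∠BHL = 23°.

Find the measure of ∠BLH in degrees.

∠BLH = 118°

1. ∠HXL = 96°  [vertical angles at X]
2. ∠KBL = 100°  [cyclic BLHK, opposite ∠B+∠H]
3. ∠BKL = 23°  [same arc BL]
4. ∠BXL = 84°  [linear pair at X on BH]
5. ∠BLK = 57°  [△BLK]
6. ∠HBL = 39°  [△BXL]
7. ∠BLH = 118°  [△BLH]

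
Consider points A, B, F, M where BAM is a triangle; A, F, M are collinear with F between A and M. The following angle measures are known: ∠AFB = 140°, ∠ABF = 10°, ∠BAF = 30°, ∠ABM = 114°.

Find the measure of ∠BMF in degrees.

∠BMF = 36°

1. ∠BAM = 30°  [F on ray AM]
2. ∠AMB = 36°  [△BAM]
3. ∠BMF = 36°  [F on ray MA]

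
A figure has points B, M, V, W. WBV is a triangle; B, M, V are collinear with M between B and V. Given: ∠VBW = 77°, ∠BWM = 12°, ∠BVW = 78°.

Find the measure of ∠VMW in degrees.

1. ∠MBW = 77°  [M on ray BV]
2. ∠BMW = 91°  [△WBM]
3. ∠VMW = 89°  [linear pair at M on BV]

∠VMW = 89°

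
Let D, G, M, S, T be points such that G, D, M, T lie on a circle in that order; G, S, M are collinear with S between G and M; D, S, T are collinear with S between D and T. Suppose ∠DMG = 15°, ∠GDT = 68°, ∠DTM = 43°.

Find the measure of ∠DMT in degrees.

1. ∠DTG = 15°  [same arc GD]
2. ∠DGT = 97°  [△GDT]
3. ∠DMT = 83°  [cyclic GDMT, opposite ∠G+∠M]

∠DMT = 83°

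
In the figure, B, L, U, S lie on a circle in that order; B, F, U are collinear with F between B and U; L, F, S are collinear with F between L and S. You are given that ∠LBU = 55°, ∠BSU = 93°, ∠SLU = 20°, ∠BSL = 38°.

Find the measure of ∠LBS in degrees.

∠LBS = 75°

1. ∠LSU = 55°  [same arc LU]
2. ∠LUS = 105°  [△LUS]
3. ∠LBS = 75°  [cyclic BLUS, opposite ∠B+∠U]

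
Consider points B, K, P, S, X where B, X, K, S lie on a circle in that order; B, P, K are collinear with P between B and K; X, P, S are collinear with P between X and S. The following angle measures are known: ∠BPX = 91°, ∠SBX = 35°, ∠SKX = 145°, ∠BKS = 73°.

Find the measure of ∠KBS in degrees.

∠KBS = 19°

1. ∠KPS = 91°  [vertical angles at P]
2. ∠BXS = 73°  [same arc BS]
3. ∠BPS = 89°  [linear pair at P on BK]
4. ∠BSX = 72°  [△BXS]
5. ∠KBS = 19°  [△BPS]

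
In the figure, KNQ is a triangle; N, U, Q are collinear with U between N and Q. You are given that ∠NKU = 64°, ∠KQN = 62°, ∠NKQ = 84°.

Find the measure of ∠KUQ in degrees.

∠KUQ = 98°

1. ∠KNQ = 34°  [△KNQ]
2. ∠KNU = 34°  [U on ray NQ]
3. ∠KUN = 82°  [△KNU]
4. ∠KUQ = 98°  [linear pair at U on NQ]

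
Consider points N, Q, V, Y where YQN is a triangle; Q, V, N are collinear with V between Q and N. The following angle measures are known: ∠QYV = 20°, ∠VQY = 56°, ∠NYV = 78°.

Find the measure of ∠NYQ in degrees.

∠NYQ = 98°

1. ∠QVY = 104°  [△YQV]
2. ∠NQY = 56°  [V on ray QN]
3. ∠NVY = 76°  [linear pair at V on QN]
4. ∠VNY = 26°  [△YVN]
5. ∠QNY = 26°  [V on ray NQ]
6. ∠NYQ = 98°  [△YQN]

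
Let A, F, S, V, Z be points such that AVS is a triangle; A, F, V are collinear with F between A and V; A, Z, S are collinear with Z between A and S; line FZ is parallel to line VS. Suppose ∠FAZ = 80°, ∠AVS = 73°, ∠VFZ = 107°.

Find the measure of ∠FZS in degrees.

1. ∠SAV = 80°  [F on AV, Z on AS]
2. ∠ASV = 27°  [△AVS]
3. ∠AZF = 27°  [FZ∥VS, corresponding at Z]
4. ∠FZS = 153°  [linear pair at Z on AS]

∠FZS = 153°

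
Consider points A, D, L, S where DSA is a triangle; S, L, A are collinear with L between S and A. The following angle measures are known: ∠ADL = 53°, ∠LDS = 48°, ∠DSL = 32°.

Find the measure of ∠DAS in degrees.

1. ∠DLS = 100°  [△DSL]
2. ∠ALD = 80°  [linear pair at L on SA]
3. ∠DAL = 47°  [△DLA]
4. ∠DAS = 47°  [L on ray AS]

∠DAS = 47°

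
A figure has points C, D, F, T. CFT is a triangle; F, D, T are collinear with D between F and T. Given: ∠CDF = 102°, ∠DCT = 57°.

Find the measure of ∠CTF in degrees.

1. ∠CDT = 78°  [linear pair at D on FT]
2. ∠CTD = 45°  [△CDT]
3. ∠CTF = 45°  [D on ray TF]

∠CTF = 45°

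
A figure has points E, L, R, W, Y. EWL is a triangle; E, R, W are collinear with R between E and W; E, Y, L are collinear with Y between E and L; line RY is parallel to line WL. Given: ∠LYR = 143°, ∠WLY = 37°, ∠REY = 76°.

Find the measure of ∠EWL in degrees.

∠EWL = 67°

1. ∠ELW = 37°  [Y on ray LE]
2. ∠LEW = 76°  [R on EW, Y on EL]
3. ∠EWL = 67°  [△EWL]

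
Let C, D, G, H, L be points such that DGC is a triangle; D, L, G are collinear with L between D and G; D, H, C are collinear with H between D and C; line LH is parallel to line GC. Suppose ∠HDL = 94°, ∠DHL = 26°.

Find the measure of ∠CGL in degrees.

∠CGL = 60°

1. ∠DLH = 60°  [△DLH]
2. ∠GLH = 120°  [linear pair at L on DG]
3. ∠CGL = 60°  [LH∥GC, co-interior at G–L]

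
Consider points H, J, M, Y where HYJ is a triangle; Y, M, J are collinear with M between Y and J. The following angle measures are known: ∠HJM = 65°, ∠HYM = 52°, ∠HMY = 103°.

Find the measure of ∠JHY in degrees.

1. ∠HJY = 65°  [M on ray JY]
2. ∠HYJ = 52°  [M on ray YJ]
3. ∠JHY = 63°  [△HYJ]

∠JHY = 63°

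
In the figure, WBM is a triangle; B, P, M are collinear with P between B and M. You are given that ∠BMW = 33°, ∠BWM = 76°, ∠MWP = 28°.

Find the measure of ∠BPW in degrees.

1. ∠PMW = 33°  [P on ray MB]
2. ∠MPW = 119°  [△WPM]
3. ∠BPW = 61°  [linear pair at P on BM]

∠BPW = 61°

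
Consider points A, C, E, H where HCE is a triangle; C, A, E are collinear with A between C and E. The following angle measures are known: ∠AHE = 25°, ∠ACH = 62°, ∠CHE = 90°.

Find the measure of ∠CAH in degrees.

∠CAH = 53°

1. ∠ECH = 62°  [A on ray CE]
2. ∠CEH = 28°  [△HCE]
3. ∠AEH = 28°  [A on ray EC]
4. ∠EAH = 127°  [△HAE]
5. ∠CAH = 53°  [linear pair at A on CE]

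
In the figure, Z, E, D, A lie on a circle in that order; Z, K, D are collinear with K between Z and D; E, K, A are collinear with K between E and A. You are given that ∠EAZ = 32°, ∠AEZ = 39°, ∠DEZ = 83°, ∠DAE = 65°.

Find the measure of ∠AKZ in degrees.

1. ∠ADZ = 39°  [same arc ZA]
2. ∠AKD = 76°  [△DKA]
3. ∠AKZ = 104°  [linear pair at K on ZD]

∠AKZ = 104°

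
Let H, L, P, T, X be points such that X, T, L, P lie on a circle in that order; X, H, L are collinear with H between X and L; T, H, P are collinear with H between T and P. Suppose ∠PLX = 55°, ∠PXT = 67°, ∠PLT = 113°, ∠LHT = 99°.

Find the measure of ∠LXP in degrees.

∠LXP = 23°

1. ∠PTX = 55°  [same arc XP]
2. ∠TPX = 58°  [△XTP]
3. ∠PHX = 99°  [vertical angles at H]
4. ∠LXP = 23°  [△XHP]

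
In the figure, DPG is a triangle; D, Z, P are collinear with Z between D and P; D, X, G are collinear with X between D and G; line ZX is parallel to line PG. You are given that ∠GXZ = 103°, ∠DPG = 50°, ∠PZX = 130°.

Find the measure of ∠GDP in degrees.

1. ∠DXZ = 77°  [linear pair at X on DG]
2. ∠DZX = 50°  [ZX∥PG, corresponding at Z]
3. ∠XDZ = 53°  [△DZX]
4. ∠GDP = 53°  [Z on DP, X on DG]

∠GDP = 53°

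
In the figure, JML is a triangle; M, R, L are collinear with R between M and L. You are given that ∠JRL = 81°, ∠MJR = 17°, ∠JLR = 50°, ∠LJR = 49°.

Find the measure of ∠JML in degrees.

1. ∠JRM = 99°  [linear pair at R on ML]
2. ∠JMR = 64°  [△JMR]
3. ∠JML = 64°  [R on ray ML]

∠JML = 64°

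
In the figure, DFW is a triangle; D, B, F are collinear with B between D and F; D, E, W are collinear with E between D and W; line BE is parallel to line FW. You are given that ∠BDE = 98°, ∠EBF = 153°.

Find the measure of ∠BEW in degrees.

1. ∠DBE = 27°  [linear pair at B on DF]
2. ∠BED = 55°  [△DBE]
3. ∠BEW = 125°  [linear pair at E on DW]

∠BEW = 125°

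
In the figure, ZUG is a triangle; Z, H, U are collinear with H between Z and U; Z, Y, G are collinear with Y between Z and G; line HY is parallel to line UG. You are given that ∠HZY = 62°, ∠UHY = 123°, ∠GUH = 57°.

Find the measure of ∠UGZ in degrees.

∠UGZ = 61°

1. ∠GZU = 62°  [H on ZU, Y on ZG]
2. ∠GUZ = 57°  [H on ray UZ]
3. ∠UGZ = 61°  [△ZUG]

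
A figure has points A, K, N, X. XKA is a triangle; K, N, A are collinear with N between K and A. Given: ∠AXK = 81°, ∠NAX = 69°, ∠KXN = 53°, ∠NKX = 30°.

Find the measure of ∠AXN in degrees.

∠AXN = 28°

1. ∠KNX = 97°  [△XKN]
2. ∠ANX = 83°  [linear pair at N on KA]
3. ∠AXN = 28°  [△XNA]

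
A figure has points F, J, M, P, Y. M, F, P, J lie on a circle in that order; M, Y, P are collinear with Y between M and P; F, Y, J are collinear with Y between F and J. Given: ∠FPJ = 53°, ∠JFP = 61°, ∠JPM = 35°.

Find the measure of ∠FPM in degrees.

1. ∠FMJ = 127°  [cyclic MFPJ, opposite ∠M+∠P]
2. ∠JFM = 35°  [same arc MJ]
3. ∠FJM = 18°  [△MFJ]
4. ∠FPM = 18°  [same arc MF]

∠FPM = 18°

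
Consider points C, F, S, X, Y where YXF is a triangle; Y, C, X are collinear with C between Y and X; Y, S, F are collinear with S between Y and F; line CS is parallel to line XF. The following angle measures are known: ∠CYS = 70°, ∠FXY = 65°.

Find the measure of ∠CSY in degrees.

1. ∠FYX = 70°  [C on YX, S on YF]
2. ∠XFY = 45°  [△YXF]
3. ∠CSY = 45°  [CS∥XF, corresponding at S]

∠CSY = 45°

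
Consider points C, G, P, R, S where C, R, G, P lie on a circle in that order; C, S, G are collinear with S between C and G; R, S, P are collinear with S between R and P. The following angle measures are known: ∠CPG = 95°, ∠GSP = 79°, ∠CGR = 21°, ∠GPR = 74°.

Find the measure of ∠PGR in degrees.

1. ∠CRG = 85°  [cyclic CRGP, opposite ∠R+∠P]
2. ∠CSR = 79°  [vertical angles at S]
3. ∠CPR = 21°  [same arc CR]
4. ∠GCR = 74°  [△CRG]
5. ∠CRP = 27°  [△CSR]
6. ∠PCR = 132°  [△CRP]
7. ∠PGR = 48°  [cyclic CRGP, opposite ∠C+∠G]

∠PGR = 48°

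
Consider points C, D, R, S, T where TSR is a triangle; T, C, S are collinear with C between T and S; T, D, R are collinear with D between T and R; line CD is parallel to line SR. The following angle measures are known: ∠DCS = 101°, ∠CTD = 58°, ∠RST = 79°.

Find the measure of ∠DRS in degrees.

1. ∠RTS = 58°  [C on TS, D on TR]
2. ∠SRT = 43°  [△TSR]
3. ∠DRS = 43°  [D on ray RT]

∠DRS = 43°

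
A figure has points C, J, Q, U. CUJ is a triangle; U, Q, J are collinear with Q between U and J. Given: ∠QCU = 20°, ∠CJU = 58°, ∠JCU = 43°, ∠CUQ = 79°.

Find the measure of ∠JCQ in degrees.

1. ∠CQU = 81°  [△CUQ]
2. ∠CJQ = 58°  [Q on ray JU]
3. ∠CQJ = 99°  [linear pair at Q on UJ]
4. ∠JCQ = 23°  [△CQJ]

∠JCQ = 23°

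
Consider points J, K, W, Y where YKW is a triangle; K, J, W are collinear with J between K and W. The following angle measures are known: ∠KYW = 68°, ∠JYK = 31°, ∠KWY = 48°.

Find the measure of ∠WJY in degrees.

1. ∠WKY = 64°  [△YKW]
2. ∠JKY = 64°  [J on ray KW]
3. ∠KJY = 85°  [△YKJ]
4. ∠WJY = 95°  [linear pair at J on KW]

∠WJY = 95°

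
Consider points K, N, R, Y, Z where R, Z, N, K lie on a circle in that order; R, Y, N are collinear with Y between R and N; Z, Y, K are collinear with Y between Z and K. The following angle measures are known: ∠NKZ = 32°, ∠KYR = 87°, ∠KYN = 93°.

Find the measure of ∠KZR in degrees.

∠KZR = 55°

1. ∠NRZ = 32°  [same arc ZN]
2. ∠RYZ = 93°  [vertical angles at Y]
3. ∠KZR = 55°  [△RYZ]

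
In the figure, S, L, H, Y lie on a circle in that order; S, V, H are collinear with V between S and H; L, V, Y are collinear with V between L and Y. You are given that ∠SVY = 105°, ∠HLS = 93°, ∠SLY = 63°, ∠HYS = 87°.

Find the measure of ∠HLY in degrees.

1. ∠SHY = 63°  [same arc SY]
2. ∠HSY = 30°  [△SHY]
3. ∠HLY = 30°  [same arc HY]

∠HLY = 30°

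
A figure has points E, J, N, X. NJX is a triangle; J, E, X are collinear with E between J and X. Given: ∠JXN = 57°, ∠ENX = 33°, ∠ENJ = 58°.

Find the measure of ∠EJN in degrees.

1. ∠EXN = 57°  [E on ray XJ]
2. ∠NEX = 90°  [△NEX]
3. ∠JEN = 90°  [linear pair at E on JX]
4. ∠EJN = 32°  [△NJE]

∠EJN = 32°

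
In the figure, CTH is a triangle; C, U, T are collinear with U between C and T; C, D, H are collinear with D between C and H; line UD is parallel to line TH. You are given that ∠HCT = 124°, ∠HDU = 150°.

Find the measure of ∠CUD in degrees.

∠CUD = 26°

1. ∠DCU = 124°  [U on CT, D on CH]
2. ∠CDU = 30°  [linear pair at D on CH]
3. ∠CUD = 26°  [△CUD]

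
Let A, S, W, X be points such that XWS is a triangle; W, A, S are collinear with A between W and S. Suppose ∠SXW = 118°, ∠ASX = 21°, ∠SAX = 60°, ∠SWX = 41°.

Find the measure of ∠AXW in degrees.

∠AXW = 19°

1. ∠WAX = 120°  [linear pair at A on WS]
2. ∠AWX = 41°  [A on ray WS]
3. ∠AXW = 19°  [△XWA]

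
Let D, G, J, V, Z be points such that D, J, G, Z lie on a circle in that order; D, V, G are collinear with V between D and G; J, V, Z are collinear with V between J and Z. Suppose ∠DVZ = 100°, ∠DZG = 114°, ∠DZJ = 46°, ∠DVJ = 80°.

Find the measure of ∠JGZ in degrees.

1. ∠GVJ = 100°  [vertical angles at V]
2. ∠GVZ = 80°  [linear pair at V on DG]
3. ∠GDZ = 34°  [△DVZ]
4. ∠DGZ = 32°  [△DGZ]
5. ∠DGJ = 46°  [same arc DJ]
6. ∠GJZ = 34°  [△JVG]
7. ∠GZJ = 68°  [△GVZ]
8. ∠JGZ = 78°  [△JGZ]

∠JGZ = 78°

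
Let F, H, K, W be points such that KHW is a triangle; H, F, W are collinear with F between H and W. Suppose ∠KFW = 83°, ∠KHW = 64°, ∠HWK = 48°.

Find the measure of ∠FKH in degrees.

∠FKH = 19°

1. ∠HFK = 97°  [linear pair at F on HW]
2. ∠FHK = 64°  [F on ray HW]
3. ∠FKH = 19°  [△KHF]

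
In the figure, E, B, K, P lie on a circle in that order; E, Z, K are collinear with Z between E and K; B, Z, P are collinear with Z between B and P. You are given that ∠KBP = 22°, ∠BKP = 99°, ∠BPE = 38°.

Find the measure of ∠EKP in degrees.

∠EKP = 61°

1. ∠BEP = 81°  [cyclic EBKP, opposite ∠E+∠K]
2. ∠EBP = 61°  [△EBP]
3. ∠EKP = 61°  [same arc EP]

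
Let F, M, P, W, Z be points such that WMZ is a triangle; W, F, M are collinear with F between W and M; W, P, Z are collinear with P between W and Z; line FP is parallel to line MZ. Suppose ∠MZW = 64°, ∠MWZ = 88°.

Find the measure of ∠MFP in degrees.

1. ∠WMZ = 28°  [△WMZ]
2. ∠PFW = 28°  [FP∥MZ, corresponding at F]
3. ∠MFP = 152°  [linear pair at F on WM]

∠MFP = 152°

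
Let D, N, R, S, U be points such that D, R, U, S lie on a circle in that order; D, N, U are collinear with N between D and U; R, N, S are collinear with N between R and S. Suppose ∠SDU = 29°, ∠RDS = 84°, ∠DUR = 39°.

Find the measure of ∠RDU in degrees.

1. ∠SRU = 29°  [same arc US]
2. ∠RUS = 96°  [cyclic DRUS, opposite ∠D+∠U]
3. ∠RSU = 55°  [△RUS]
4. ∠RDU = 55°  [same arc RU]

∠RDU = 55°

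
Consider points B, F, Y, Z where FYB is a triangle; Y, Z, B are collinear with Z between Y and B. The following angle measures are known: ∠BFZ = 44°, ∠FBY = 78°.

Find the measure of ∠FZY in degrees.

1. ∠FBZ = 78°  [Z on ray BY]
2. ∠BZF = 58°  [△FZB]
3. ∠FZY = 122°  [linear pair at Z on YB]

∠FZY = 122°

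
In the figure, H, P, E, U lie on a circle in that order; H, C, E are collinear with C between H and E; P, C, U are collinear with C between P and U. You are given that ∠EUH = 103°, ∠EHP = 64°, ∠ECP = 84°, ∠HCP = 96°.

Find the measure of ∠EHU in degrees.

1. ∠EPH = 77°  [cyclic HPEU, opposite ∠P+∠U]
2. ∠HEP = 39°  [△HPE]
3. ∠HCU = 84°  [vertical angles at C]
4. ∠HUP = 39°  [same arc HP]
5. ∠EHU = 57°  [△HCU]

∠EHU = 57°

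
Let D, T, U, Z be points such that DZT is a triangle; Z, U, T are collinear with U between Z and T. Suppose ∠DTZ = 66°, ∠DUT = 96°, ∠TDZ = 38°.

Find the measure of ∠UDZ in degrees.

∠UDZ = 20°

1. ∠DZT = 76°  [△DZT]
2. ∠DUZ = 84°  [linear pair at U on ZT]
3. ∠DZU = 76°  [U on ray ZT]
4. ∠UDZ = 20°  [△DZU]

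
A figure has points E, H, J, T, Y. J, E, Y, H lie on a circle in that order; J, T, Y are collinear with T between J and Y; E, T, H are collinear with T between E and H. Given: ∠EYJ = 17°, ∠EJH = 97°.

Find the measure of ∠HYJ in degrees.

∠HYJ = 66°

1. ∠EHJ = 17°  [same arc JE]
2. ∠HEJ = 66°  [△JEH]
3. ∠HYJ = 66°  [same arc JH]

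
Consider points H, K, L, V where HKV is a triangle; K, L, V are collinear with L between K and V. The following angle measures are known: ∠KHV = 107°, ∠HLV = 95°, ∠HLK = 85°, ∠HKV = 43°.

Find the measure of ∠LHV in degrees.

∠LHV = 55°

1. ∠HVK = 30°  [△HKV]
2. ∠HVL = 30°  [L on ray VK]
3. ∠LHV = 55°  [△HLV]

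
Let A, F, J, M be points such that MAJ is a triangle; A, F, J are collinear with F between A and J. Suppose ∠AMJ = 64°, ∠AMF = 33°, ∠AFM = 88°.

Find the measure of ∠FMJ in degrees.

∠FMJ = 31°

1. ∠FAM = 59°  [△MAF]
2. ∠JFM = 92°  [linear pair at F on AJ]
3. ∠JAM = 59°  [F on ray AJ]
4. ∠AJM = 57°  [△MAJ]
5. ∠FJM = 57°  [F on ray JA]
6. ∠FMJ = 31°  [△MFJ]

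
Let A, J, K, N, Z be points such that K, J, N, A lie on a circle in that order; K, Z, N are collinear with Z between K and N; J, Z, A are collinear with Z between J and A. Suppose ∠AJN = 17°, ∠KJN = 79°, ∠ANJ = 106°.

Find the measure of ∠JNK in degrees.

1. ∠JAN = 57°  [△JNA]
2. ∠JKN = 57°  [same arc JN]
3. ∠JNK = 44°  [△KJN]

∠JNK = 44°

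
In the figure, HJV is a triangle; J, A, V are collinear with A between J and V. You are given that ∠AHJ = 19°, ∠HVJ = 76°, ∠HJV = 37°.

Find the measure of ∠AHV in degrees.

1. ∠AVH = 76°  [A on ray VJ]
2. ∠AJH = 37°  [A on ray JV]
3. ∠HAJ = 124°  [△HJA]
4. ∠HAV = 56°  [linear pair at A on JV]
5. ∠AHV = 48°  [△HAV]

∠AHV = 48°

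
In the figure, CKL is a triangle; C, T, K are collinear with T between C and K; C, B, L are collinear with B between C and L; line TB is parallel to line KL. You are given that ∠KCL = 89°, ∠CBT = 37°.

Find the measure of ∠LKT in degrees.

∠LKT = 54°

1. ∠BCT = 89°  [T on CK, B on CL]
2. ∠BTC = 54°  [△CTB]
3. ∠BTK = 126°  [linear pair at T on CK]
4. ∠LKT = 54°  [TB∥KL, co-interior at K–T]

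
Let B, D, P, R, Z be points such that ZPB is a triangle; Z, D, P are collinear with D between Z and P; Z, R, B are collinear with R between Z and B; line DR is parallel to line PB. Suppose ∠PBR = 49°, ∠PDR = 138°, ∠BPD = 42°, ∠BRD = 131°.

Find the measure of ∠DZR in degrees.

∠DZR = 89°

1. ∠RDZ = 42°  [linear pair at D on ZP]
2. ∠DRZ = 49°  [linear pair at R on ZB]
3. ∠DZR = 89°  [△ZDR]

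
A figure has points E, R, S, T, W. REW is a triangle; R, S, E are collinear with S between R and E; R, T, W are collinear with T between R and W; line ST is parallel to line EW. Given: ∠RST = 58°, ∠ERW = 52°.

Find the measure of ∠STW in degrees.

1. ∠REW = 58°  [ST∥EW, corresponding at S]
2. ∠EWR = 70°  [△REW]
3. ∠RTS = 70°  [ST∥EW, corresponding at T]
4. ∠STW = 110°  [linear pair at T on RW]

∠STW = 110°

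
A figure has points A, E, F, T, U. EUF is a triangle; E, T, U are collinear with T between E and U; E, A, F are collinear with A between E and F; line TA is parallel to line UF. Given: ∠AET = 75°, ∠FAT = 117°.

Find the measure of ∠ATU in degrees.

∠ATU = 138°

1. ∠EAT = 63°  [linear pair at A on EF]
2. ∠ATE = 42°  [△ETA]
3. ∠ATU = 138°  [linear pair at T on EU]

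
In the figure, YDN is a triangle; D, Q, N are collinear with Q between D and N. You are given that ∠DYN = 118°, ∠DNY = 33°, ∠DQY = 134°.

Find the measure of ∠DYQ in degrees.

1. ∠NDY = 29°  [△YDN]
2. ∠QDY = 29°  [Q on ray DN]
3. ∠DYQ = 17°  [△YDQ]

∠DYQ = 17°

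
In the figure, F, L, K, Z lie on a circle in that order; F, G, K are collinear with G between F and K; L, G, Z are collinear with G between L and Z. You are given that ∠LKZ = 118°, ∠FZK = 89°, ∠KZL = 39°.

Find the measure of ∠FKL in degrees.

1. ∠FLK = 91°  [cyclic FLKZ, opposite ∠L+∠Z]
2. ∠KFL = 39°  [same arc LK]
3. ∠FKL = 50°  [△FLK]

∠FKL = 50°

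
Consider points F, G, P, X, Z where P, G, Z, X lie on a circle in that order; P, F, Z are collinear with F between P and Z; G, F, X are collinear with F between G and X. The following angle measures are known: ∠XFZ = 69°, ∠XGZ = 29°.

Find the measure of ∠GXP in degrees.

∠GXP = 40°

1. ∠PFX = 111°  [linear pair at F on PZ]
2. ∠XPZ = 29°  [same arc ZX]
3. ∠GXP = 40°  [△PFX]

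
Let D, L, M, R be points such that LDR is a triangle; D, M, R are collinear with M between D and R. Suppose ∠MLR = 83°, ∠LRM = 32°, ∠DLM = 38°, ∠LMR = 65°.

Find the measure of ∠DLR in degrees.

∠DLR = 121°

1. ∠DRL = 32°  [M on ray RD]
2. ∠DML = 115°  [linear pair at M on DR]
3. ∠LDM = 27°  [△LDM]
4. ∠LDR = 27°  [M on ray DR]
5. ∠DLR = 121°  [△LDR]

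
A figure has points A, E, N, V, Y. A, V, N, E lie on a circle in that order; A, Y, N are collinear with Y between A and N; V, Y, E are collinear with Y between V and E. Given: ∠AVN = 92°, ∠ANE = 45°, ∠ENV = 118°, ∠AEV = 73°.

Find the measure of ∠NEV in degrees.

∠NEV = 15°

1. ∠AEN = 88°  [cyclic AVNE, opposite ∠V+∠E]
2. ∠EAN = 47°  [△ANE]
3. ∠EVN = 47°  [same arc NE]
4. ∠NEV = 15°  [△VNE]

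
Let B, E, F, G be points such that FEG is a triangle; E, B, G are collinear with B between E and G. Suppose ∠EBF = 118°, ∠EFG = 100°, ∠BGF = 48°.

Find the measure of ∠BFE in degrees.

∠BFE = 30°

1. ∠EGF = 48°  [B on ray GE]
2. ∠FEG = 32°  [△FEG]
3. ∠BEF = 32°  [B on ray EG]
4. ∠BFE = 30°  [△FEB]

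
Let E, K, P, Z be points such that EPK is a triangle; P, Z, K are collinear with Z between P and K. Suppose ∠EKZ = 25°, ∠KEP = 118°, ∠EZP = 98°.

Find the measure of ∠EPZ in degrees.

1. ∠EKP = 25°  [Z on ray KP]
2. ∠EPK = 37°  [△EPK]
3. ∠EPZ = 37°  [Z on ray PK]

∠EPZ = 37°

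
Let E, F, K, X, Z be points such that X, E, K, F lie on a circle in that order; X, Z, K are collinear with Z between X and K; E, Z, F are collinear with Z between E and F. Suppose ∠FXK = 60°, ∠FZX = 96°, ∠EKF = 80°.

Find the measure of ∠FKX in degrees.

∠FKX = 56°

1. ∠FEK = 60°  [same arc KF]
2. ∠FZK = 84°  [linear pair at Z on XK]
3. ∠EFK = 40°  [△EKF]
4. ∠FKX = 56°  [△KZF]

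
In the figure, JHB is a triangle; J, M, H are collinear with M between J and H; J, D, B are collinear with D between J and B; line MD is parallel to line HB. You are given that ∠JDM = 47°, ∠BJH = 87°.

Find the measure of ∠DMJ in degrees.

∠DMJ = 46°

1. ∠HBJ = 47°  [MD∥HB, corresponding at D]
2. ∠BHJ = 46°  [△JHB]
3. ∠DMJ = 46°  [MD∥HB, corresponding at M]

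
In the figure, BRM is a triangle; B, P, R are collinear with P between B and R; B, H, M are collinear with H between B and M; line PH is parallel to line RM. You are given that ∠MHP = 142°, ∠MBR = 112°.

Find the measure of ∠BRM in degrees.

∠BRM = 30°

1. ∠BHP = 38°  [linear pair at H on BM]
2. ∠HBP = 112°  [P on BR, H on BM]
3. ∠BPH = 30°  [△BPH]
4. ∠BRM = 30°  [PH∥RM, corresponding at P]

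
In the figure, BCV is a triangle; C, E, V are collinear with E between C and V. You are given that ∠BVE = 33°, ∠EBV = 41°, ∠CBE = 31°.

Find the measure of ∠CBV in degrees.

∠CBV = 72°

1. ∠BEV = 106°  [△BEV]
2. ∠BVC = 33°  [E on ray VC]
3. ∠BEC = 74°  [linear pair at E on CV]
4. ∠BCE = 75°  [△BCE]
5. ∠BCV = 75°  [E on ray CV]
6. ∠CBV = 72°  [△BCV]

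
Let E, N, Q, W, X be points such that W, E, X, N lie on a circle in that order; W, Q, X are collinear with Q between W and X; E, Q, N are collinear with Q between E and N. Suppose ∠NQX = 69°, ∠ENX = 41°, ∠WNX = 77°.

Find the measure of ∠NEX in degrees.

∠NEX = 33°

1. ∠NXW = 70°  [△XQN]
2. ∠NWX = 33°  [△WXN]
3. ∠NEX = 33°  [same arc XN]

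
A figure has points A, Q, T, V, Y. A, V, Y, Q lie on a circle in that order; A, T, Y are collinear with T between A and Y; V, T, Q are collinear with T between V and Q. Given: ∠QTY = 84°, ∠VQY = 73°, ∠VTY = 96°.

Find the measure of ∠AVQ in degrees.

1. ∠ATV = 84°  [vertical angles at T]
2. ∠VAY = 73°  [same arc VY]
3. ∠AVQ = 23°  [△ATV]

∠AVQ = 23°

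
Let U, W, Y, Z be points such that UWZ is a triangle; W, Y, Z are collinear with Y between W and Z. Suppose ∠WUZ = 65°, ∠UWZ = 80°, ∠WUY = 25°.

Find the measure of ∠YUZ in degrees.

∠YUZ = 40°

1. ∠UZW = 35°  [△UWZ]
2. ∠UWY = 80°  [Y on ray WZ]
3. ∠UYW = 75°  [△UWY]
4. ∠UZY = 35°  [Y on ray ZW]
5. ∠UYZ = 105°  [linear pair at Y on WZ]
6. ∠YUZ = 40°  [△UYZ]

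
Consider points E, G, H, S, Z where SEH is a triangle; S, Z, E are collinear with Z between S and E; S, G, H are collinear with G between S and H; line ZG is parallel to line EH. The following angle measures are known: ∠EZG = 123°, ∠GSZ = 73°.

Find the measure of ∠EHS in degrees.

1. ∠GZS = 57°  [linear pair at Z on SE]
2. ∠SGZ = 50°  [△SZG]
3. ∠EHS = 50°  [ZG∥EH, corresponding at G]

∠EHS = 50°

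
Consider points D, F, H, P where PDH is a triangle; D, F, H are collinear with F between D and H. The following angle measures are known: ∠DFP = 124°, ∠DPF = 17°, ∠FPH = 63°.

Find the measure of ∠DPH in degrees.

1. ∠FDP = 39°  [△PDF]
2. ∠HFP = 56°  [linear pair at F on DH]
3. ∠FHP = 61°  [△PFH]
4. ∠HDP = 39°  [F on ray DH]
5. ∠DHP = 61°  [F on ray HD]
6. ∠DPH = 80°  [△PDH]

∠DPH = 80°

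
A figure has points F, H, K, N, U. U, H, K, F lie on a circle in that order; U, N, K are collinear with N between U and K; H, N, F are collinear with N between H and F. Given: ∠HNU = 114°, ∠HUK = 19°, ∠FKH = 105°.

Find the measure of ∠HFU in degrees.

∠HFU = 58°

1. ∠FHU = 47°  [△UNH]
2. ∠FUH = 75°  [cyclic UHKF, opposite ∠U+∠K]
3. ∠HFU = 58°  [△UHF]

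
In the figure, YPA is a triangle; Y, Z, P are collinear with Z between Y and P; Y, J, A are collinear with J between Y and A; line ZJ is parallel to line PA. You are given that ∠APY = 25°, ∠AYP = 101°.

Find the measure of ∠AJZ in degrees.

∠AJZ = 126°

1. ∠PAY = 54°  [△YPA]
2. ∠YJZ = 54°  [ZJ∥PA, corresponding at J]
3. ∠AJZ = 126°  [linear pair at J on YA]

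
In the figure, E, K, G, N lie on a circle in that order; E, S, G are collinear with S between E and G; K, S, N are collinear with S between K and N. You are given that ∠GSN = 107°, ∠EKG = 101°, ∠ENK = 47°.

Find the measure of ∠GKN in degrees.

∠GKN = 60°

1. ∠ESK = 107°  [vertical angles at S]
2. ∠EGK = 47°  [same arc EK]
3. ∠GSK = 73°  [linear pair at S on EG]
4. ∠GKN = 60°  [△KSG]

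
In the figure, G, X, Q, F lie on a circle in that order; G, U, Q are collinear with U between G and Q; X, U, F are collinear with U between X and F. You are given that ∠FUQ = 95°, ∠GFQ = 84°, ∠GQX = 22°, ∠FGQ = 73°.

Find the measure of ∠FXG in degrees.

1. ∠GUX = 95°  [vertical angles at U]
2. ∠GXQ = 96°  [cyclic GXQF, opposite ∠X+∠F]
3. ∠QGX = 62°  [△GXQ]
4. ∠FXG = 23°  [△GUX]

∠FXG = 23°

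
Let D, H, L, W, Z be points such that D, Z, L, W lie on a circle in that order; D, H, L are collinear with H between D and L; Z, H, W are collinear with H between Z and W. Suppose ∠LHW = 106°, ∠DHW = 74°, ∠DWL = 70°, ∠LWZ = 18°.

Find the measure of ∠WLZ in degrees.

1. ∠DLW = 56°  [△LHW]
2. ∠LDW = 54°  [△DLW]
3. ∠LZW = 54°  [same arc LW]
4. ∠WLZ = 108°  [△ZLW]

∠WLZ = 108°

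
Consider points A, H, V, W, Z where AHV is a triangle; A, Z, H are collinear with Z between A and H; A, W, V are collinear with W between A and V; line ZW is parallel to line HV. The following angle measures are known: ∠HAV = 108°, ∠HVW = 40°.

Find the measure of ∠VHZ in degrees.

1. ∠AVH = 40°  [W on ray VA]
2. ∠AHV = 32°  [△AHV]
3. ∠VHZ = 32°  [Z on ray HA]

∠VHZ = 32°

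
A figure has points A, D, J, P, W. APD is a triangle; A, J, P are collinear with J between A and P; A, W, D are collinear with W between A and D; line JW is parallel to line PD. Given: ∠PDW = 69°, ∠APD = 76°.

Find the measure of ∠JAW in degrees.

∠JAW = 35°

1. ∠ADP = 69°  [W on ray DA]
2. ∠DAP = 35°  [△APD]
3. ∠JAW = 35°  [J on AP, W on AD]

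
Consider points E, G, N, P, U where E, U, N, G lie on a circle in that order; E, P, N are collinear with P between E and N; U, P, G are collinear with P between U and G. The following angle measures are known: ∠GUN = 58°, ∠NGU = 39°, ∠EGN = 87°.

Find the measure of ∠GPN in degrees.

1. ∠GEN = 58°  [same arc NG]
2. ∠ENG = 35°  [△ENG]
3. ∠GPN = 106°  [△NPG]

∠GPN = 106°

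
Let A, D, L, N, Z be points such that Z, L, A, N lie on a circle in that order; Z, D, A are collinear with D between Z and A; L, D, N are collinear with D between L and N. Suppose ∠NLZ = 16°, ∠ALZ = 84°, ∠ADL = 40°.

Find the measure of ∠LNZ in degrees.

∠LNZ = 72°

1. ∠NAZ = 16°  [same arc ZN]
2. ∠ANZ = 96°  [cyclic ZLAN, opposite ∠L+∠N]
3. ∠NDZ = 40°  [vertical angles at D]
4. ∠AZN = 68°  [△ZAN]
5. ∠LNZ = 72°  [△ZDN]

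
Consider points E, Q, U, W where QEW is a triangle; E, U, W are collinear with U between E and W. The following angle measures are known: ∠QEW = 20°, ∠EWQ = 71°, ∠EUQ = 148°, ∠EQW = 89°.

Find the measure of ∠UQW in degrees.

1. ∠QWU = 71°  [U on ray WE]
2. ∠QUW = 32°  [linear pair at U on EW]
3. ∠UQW = 77°  [△QUW]

∠UQW = 77°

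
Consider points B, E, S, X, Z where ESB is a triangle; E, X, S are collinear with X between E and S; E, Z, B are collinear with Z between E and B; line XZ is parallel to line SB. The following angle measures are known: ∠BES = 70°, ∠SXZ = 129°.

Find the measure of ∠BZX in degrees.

1. ∠XEZ = 70°  [X on ES, Z on EB]
2. ∠EXZ = 51°  [linear pair at X on ES]
3. ∠EZX = 59°  [△EXZ]
4. ∠BZX = 121°  [linear pair at Z on EB]

∠BZX = 121°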